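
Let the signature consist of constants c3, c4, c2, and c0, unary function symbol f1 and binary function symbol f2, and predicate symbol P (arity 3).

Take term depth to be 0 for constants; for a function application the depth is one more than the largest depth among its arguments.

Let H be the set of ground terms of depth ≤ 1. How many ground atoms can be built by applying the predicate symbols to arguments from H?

First count ground terms of depth ≤ 1.
If N_k denotes the number of depth-≤k ground terms, the 4 constants give N_0 = 4, and each function symbol of arity r contributes N_{k-1}^r new terms at level k: N_k = 4 + N_{k-1} + N_{k-1}^2.
N_0 = 4
N_1 = 4 + 4 + 4^2 = 24
So |H| = 24.
Ground atoms are formed by filling each argument slot of a predicate with a term from H, so an r-ary predicate gives |H|^r atoms:
  P: 24^3 = 13824
Total ground atoms: 13824.

13824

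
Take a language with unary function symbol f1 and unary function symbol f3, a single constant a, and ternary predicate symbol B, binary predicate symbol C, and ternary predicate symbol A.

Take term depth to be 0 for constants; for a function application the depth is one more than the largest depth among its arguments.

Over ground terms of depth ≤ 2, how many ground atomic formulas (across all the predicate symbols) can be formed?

First count ground terms of depth ≤ 2.
Let N_k = |{terms of depth ≤ k}|. Then N_0 = 1 and N_k = 1 + N_{k-1} + N_{k-1} for k ≥ 1 (one summand per function symbol, arity giving the exponent).
N_0 = 1
N_1 = 1 + 1 + 1 = 3
N_2 = 1 + 3 + 3 = 7
So |H| = 7.
For each predicate symbol, the number of ground atoms is |H| raised to its arity; summing:
  B: 7^3 = 343;  C: 7^2 = 49;  A: 7^3 = 343
Total ground atoms: 343 + 49 + 343 = 735.

735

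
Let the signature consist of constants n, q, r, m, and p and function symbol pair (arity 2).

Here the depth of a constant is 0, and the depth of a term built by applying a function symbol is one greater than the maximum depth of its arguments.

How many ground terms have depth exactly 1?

Count level by level. With function symbols pair/2, the terms of depth ≤ k are the 5 constants together with each function applied to depth-≤(k−1) tuples, so N_k = 5 + N_{k-1}^2.
N_0 = 5
N_1 = 5 + 5^2 = 30
Terms of depth exactly 1: N_1 − N_0 = 30 − 5 = 25.

25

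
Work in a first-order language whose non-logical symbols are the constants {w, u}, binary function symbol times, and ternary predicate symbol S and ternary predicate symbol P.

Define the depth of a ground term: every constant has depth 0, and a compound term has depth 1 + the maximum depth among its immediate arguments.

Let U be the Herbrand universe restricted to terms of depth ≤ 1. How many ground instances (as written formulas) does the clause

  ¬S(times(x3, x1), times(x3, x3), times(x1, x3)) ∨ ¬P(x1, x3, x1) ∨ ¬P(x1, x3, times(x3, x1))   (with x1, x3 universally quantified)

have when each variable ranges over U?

36

Ground terms of depth ≤ 1:
  If N_k denotes the number of depth-≤k ground terms, the 2 constants give N_0 = 2, and each function symbol of arity r contributes N_{k-1}^r new terms at level k: N_k = 2 + N_{k-1}^2.
  N_0 = 2
  N_1 = 2 + 2^2 = 6
  Explicitly: w, u, times(w, w), times(w, u), times(u, w), times(u, u).
So there are 6 ground terms available for substitution.
The clause has 2 distinct variables (x1, x3), each appearing in the body. In the free term algebra distinct substitutions yield syntactically distinct ground instances.
Number of ground instances = 6^2 = 36.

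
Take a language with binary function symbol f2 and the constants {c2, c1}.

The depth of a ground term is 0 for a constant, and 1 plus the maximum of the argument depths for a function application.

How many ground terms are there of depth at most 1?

Let N_k = |{terms of depth ≤ k}|. Then N_0 = 2 and N_k = 2 + N_{k-1}^2 for k ≥ 1 (one summand per function symbol, arity giving the exponent).
N_0 = 2
N_1 = 2 + 2^2 = 6

6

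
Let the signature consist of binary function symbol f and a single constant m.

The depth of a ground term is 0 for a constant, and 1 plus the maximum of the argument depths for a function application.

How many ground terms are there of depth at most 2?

5

If N_k denotes the number of depth-≤k ground terms, the 1 constant gives N_0 = 1, and each function symbol of arity r contributes N_{k-1}^r new terms at level k: N_k = 1 + N_{k-1}^2.
N_0 = 1
N_1 = 1 + 1^2 = 2
N_2 = 1 + 2^2 = 5
Explicitly: m, f(m, m), f(m, f(m, m)), f(f(m, m), m), f(f(m, m), f(m, m)).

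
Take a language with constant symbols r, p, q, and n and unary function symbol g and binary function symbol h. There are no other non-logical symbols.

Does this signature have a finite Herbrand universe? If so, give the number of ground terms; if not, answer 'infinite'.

The signature has at least one function symbol (g, arity 1) and at least one constant (r).
Iterating g gives infinitely many distinct ground terms: r, g(r), g(g(r)), ...
So the Herbrand universe is infinite.

infinite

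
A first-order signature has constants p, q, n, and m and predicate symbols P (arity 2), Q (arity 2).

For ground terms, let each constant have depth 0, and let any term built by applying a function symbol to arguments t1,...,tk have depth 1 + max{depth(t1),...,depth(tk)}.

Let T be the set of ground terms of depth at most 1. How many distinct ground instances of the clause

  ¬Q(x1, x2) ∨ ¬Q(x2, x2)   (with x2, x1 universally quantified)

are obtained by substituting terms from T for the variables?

16

Ground terms of depth ≤ 1:
  With no function symbols every ground term is a constant, so there are exactly 4 ground terms at every depth bound.
  N_0 = 4
  N_1 = 4
  Explicitly: p, q, n, m.
So there are 4 ground terms available for substitution.
The clause has 2 distinct variables (x2, x1), each appearing in the body. In the free term algebra distinct substitutions yield syntactically distinct ground instances.
Number of ground instances = 4^2 = 16.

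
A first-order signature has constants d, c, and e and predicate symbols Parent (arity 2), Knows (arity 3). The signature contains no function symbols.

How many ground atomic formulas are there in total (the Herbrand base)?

With no function symbols, the Herbrand universe is just the 3 constants.
Ground atoms per predicate: Parent: 3^2 = 9, Knows: 3^3 = 27.
Herbrand base size = 9 + 27 = 36.

36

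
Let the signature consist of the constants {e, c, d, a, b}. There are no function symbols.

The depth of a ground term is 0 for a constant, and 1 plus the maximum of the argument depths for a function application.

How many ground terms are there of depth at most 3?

With no function symbols every ground term is a constant, so there are exactly 5 ground terms at every depth bound.
N_0 = 5
N_1 = 5
N_2 = 5
N_3 = 5
Explicitly: e, c, d, a, b.

5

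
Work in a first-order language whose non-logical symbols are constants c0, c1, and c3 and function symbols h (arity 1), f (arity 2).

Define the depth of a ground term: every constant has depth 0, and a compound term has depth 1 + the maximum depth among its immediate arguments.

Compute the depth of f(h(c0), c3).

2

depth(h(c0)) = 1 + depth(c0) = 1 + 0 = 1
depth(f(h(c0), c3)) = 1 + max(1, 0) = 2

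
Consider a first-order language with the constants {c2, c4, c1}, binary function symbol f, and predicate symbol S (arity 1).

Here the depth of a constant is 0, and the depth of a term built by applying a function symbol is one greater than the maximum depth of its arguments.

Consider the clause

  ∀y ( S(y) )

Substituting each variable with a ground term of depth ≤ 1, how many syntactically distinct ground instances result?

Ground terms of depth ≤ 1:
  If N_k denotes the number of depth-≤k ground terms, the 3 constants give N_0 = 3, and each function symbol of arity r contributes N_{k-1}^r new terms at level k: N_k = 3 + N_{k-1}^2.
  N_0 = 3
  N_1 = 3 + 3^2 = 12
So there are 12 ground terms available for substitution.
There is 1 variable to instantiate (y),  occurring in at least one literal, so different choices give different ground instances.
Number of ground instances = 12.

12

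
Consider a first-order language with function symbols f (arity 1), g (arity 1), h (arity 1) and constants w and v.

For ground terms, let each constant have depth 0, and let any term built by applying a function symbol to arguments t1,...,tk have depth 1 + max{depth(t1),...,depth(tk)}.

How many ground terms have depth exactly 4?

Let N_k = |{terms of depth ≤ k}|. Then N_0 = 2 and N_k = 2 + N_{k-1} + N_{k-1} + N_{k-1} for k ≥ 1 (one summand per function symbol, arity giving the exponent).
N_0 = 2
N_1 = 2 + 2 + 2 + 2 = 8
N_2 = 2 + 8 + 8 + 8 = 26
N_3 = 2 + 26 + 26 + 26 = 80
N_4 = 2 + 80 + 80 + 80 = 242
Terms of depth exactly 4: N_4 − N_3 = 242 − 80 = 162.

162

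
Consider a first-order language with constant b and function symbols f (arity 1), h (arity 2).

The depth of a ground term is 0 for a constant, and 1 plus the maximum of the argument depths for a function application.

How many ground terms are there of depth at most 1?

Let N_k count ground terms of depth at most k. Each non-constant term of depth ≤ k is some function symbol applied to depth-≤(k−1) arguments, giving N_k = 1 + N_{k-1} + N_{k-1}^2.
N_0 = 1
N_1 = 1 + 1 + 1^2 = 3

3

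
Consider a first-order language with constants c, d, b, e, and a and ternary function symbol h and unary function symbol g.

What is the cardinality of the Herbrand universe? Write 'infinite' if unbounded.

The signature has at least one function symbol (h, arity 3) and at least one constant (c).
Iterating h gives infinitely many distinct ground terms: c, h(c, c, c), h(h(c, c, c), h(c, c, c), h(c, c, c)), ...
So the Herbrand universe is infinite.

infinite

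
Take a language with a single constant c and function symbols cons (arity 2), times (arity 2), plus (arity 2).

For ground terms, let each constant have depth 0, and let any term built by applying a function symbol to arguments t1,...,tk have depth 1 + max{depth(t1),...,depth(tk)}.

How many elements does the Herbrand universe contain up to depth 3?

7204

Let N_k = |{terms of depth ≤ k}|. Then N_0 = 1 and N_k = 1 + N_{k-1}^2 + N_{k-1}^2 + N_{k-1}^2 for k ≥ 1 (one summand per function symbol, arity giving the exponent).
N_0 = 1
N_1 = 1 + 1^2 + 1^2 + 1^2 = 4
N_2 = 1 + 4^2 + 4^2 + 4^2 = 49
N_3 = 1 + 49^2 + 49^2 + 49^2 = 7204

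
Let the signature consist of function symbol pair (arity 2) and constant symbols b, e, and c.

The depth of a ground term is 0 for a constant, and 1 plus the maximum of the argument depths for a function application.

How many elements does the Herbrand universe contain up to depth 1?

Write N_k for the number of ground terms of depth ≤ k. A term of depth ≤ k is either a constant or a function symbol applied to arguments of depth ≤ k−1, so N_k = 3 + N_{k-1}^2.
N_0 = 3
N_1 = 3 + 3^2 = 12
Explicitly: b, e, c, pair(b, b), pair(b, e), pair(b, c), pair(e, b), pair(e, e), pair(e, c), pair(c, b), pair(c, e), pair(c, c).

12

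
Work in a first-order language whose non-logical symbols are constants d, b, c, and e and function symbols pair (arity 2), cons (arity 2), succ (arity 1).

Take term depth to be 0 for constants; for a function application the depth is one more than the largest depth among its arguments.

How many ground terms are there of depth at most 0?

4

Let N_k = |{terms of depth ≤ k}|. Then N_0 = 4 and N_k = 4 + N_{k-1}^2 + N_{k-1}^2 + N_{k-1} for k ≥ 1 (one summand per function symbol, arity giving the exponent).
N_0 = 4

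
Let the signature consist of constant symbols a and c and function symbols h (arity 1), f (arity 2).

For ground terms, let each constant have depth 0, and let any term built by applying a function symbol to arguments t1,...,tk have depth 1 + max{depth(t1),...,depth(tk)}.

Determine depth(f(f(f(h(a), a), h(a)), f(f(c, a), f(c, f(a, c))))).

4

depth(h(a)) = 1 + depth(a) = 1 + 0 = 1
depth(f(h(a), a)) = 1 + max(1, 0) = 2
depth(f(f(h(a), a), h(a))) = 1 + max(2, 1) = 3
depth(f(c, a)) = 1 + max(0, 0) = 1
depth(f(a, c)) = 1 + max(0, 0) = 1
depth(f(c, f(a, c))) = 1 + max(0, 1) = 2
depth(f(f(c, a), f(c, f(a, c)))) = 1 + max(1, 2) = 3
depth(f(f(f(h(a), a), h(a)), f(f(c, a), f(c, f(a, c))))) = 1 + max(3, 3) = 4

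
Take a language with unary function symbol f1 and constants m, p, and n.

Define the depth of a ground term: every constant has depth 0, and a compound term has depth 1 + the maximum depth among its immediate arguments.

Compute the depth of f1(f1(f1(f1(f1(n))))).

depth(f1(n)) = 1 + depth(n) = 1 + 0 = 1
depth(f1(f1(n))) = 1 + depth(f1(n)) = 1 + 1 = 2
depth(f1(f1(f1(n)))) = 1 + depth(f1(f1(n))) = 1 + 2 = 3
depth(f1(f1(f1(f1(n))))) = 1 + depth(f1(f1(f1(n)))) = 1 + 3 = 4
depth(f1(f1(f1(f1(f1(n)))))) = 1 + depth(f1(f1(f1(f1(n))))) = 1 + 4 = 5

5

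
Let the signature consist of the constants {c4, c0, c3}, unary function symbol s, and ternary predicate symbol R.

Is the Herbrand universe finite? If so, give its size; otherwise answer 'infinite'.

The signature has at least one function symbol (s, arity 1) and at least one constant (c4).
Iterating s gives infinitely many distinct ground terms: c4, s(c4), s(s(c4)), ...
So the Herbrand universe is infinite.

infinite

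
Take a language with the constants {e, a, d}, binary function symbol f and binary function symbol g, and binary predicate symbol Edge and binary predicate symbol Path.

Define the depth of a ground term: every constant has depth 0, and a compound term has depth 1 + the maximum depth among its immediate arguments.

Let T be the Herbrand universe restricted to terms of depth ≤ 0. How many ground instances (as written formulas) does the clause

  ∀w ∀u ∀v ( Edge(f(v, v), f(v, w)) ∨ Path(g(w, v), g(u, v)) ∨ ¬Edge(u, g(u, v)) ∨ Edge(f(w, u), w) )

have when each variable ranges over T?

Ground terms of depth ≤ 0:
  Let N_k = |{terms of depth ≤ k}|. Then N_0 = 3 and N_k = 3 + N_{k-1}^2 + N_{k-1}^2 for k ≥ 1 (one summand per function symbol, arity giving the exponent).
  N_0 = 3
So there are 3 ground terms available for substitution.
Each of w, u, v ranges independently over the available ground terms, and distinct assignments produce distinct instances.
Number of ground instances = 3^3 = 27.

27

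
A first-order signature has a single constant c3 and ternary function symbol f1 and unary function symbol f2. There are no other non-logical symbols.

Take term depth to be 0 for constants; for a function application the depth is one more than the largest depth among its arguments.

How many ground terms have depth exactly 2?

If N_k denotes the number of depth-≤k ground terms, the 1 constant gives N_0 = 1, and each function symbol of arity r contributes N_{k-1}^r new terms at level k: N_k = 1 + N_{k-1}^3 + N_{k-1}.
N_0 = 1
N_1 = 1 + 1^3 + 1 = 3
N_2 = 1 + 3^3 + 3 = 31
Terms of depth exactly 2: N_2 − N_1 = 31 − 3 = 28.

28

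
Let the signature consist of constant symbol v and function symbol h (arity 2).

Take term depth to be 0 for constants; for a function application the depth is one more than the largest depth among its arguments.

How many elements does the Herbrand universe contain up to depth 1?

2

Let N_k count ground terms of depth at most k. Each non-constant term of depth ≤ k is some function symbol applied to depth-≤(k−1) arguments, giving N_k = 1 + N_{k-1}^2.
N_0 = 1
N_1 = 1 + 1^2 = 2
Explicitly: v, h(v, v).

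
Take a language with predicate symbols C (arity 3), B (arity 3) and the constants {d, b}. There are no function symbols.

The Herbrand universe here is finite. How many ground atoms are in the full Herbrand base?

With no function symbols, the Herbrand universe is just the 2 constants.
Ground atoms per predicate: C: 2^3 = 8, B: 2^3 = 8.
Herbrand base size = 8 + 8 = 16.

16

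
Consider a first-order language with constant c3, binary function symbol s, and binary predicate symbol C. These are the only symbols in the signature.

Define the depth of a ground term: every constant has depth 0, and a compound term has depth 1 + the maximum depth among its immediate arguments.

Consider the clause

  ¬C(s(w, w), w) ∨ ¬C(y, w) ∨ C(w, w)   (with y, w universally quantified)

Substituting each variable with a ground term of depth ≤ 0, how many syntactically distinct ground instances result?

Ground terms of depth ≤ 0:
  Let N_k = |{terms of depth ≤ k}|. Then N_0 = 1 and N_k = 1 + N_{k-1}^2 for k ≥ 1 (one summand per function symbol, arity giving the exponent).
  N_0 = 1
So there is exactly 1 ground term available for substitution.
There are 2 variables to instantiate (y, w), each occurring in at least one literal, so different choices give different ground instances.
Number of ground instances = 1^2 = 1.

1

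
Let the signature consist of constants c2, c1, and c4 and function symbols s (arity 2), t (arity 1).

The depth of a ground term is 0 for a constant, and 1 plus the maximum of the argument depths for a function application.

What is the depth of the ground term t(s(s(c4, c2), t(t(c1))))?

depth(s(c4, c2)) = 1 + max(0, 0) = 1
depth(t(c1)) = 1 + depth(c1) = 1 + 0 = 1
depth(t(t(c1))) = 1 + depth(t(c1)) = 1 + 1 = 2
depth(s(s(c4, c2), t(t(c1)))) = 1 + max(1, 2) = 3
depth(t(s(s(c4, c2), t(t(c1))))) = 1 + depth(s(s(c4, c2), t(t(c1)))) = 1 + 3 = 4

4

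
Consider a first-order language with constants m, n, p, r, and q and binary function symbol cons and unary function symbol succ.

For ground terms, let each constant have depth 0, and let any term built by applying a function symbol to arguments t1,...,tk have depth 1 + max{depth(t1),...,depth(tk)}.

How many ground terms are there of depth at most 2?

1265

Write N_k for the number of ground terms of depth ≤ k. A term of depth ≤ k is either a constant or a function symbol applied to arguments of depth ≤ k−1, so N_k = 5 + N_{k-1}^2 + N_{k-1}.
N_0 = 5
N_1 = 5 + 5^2 + 5 = 35
N_2 = 5 + 35^2 + 35 = 1265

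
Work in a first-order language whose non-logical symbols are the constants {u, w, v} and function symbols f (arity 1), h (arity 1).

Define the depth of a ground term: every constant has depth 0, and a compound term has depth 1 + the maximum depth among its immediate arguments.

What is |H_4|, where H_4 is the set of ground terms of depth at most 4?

93

Let N_k count ground terms of depth at most k. Each non-constant term of depth ≤ k is some function symbol applied to depth-≤(k−1) arguments, giving N_k = 3 + N_{k-1} + N_{k-1}.
N_0 = 3
N_1 = 3 + 3 + 3 = 9
N_2 = 3 + 9 + 9 = 21
N_3 = 3 + 21 + 21 = 45
N_4 = 3 + 45 + 45 = 93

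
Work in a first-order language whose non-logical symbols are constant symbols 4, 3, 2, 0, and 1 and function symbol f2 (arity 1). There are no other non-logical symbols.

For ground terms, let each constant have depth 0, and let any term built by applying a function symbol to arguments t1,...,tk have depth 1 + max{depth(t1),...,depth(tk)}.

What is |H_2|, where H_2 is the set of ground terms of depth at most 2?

Let N_k count ground terms of depth at most k. Each non-constant term of depth ≤ k is some function symbol applied to depth-≤(k−1) arguments, giving N_k = 5 + N_{k-1}.
N_0 = 5
N_1 = 5 + 5 = 10
N_2 = 5 + 10 = 15

15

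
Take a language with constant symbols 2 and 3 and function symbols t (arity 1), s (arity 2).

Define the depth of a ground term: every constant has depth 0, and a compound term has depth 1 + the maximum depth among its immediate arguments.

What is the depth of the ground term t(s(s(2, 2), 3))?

depth(s(2, 2)) = 1 + max(0, 0) = 1
depth(s(s(2, 2), 3)) = 1 + max(1, 0) = 2
depth(t(s(s(2, 2), 3))) = 1 + depth(s(s(2, 2), 3)) = 1 + 2 = 3

3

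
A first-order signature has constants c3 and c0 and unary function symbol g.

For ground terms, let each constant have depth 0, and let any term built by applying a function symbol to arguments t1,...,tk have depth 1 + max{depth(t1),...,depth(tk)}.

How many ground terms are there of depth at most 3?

8

Write N_k for the number of ground terms of depth ≤ k. A term of depth ≤ k is either a constant or a function symbol applied to arguments of depth ≤ k−1, so N_k = 2 + N_{k-1}.
N_0 = 2
N_1 = 2 + 2 = 4
N_2 = 2 + 4 = 6
N_3 = 2 + 6 = 8
Explicitly: c3, c0, g(c3), g(c0), g(g(c3)), g(g(c0)), g(g(g(c3))), g(g(g(c0))).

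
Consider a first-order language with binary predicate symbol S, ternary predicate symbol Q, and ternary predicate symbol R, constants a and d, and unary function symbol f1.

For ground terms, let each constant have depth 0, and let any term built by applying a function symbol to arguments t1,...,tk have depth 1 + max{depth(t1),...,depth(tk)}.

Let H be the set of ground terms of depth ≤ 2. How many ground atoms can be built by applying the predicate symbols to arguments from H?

First count ground terms of depth ≤ 2.
Let N_k count ground terms of depth at most k. Each non-constant term of depth ≤ k is some function symbol applied to depth-≤(k−1) arguments, giving N_k = 2 + N_{k-1}.
N_0 = 2
N_1 = 2 + 2 = 4
N_2 = 2 + 4 = 6
Explicitly: a, d, f1(a), f1(d), f1(f1(a)), f1(f1(d)).
So |H| = 6.
Each predicate of arity r yields |H|^r ground atoms (one per choice of an r-tuple from H):
  S: 6^2 = 36;  Q: 6^3 = 216;  R: 6^3 = 216
Total ground atoms: 36 + 216 + 216 = 468.

468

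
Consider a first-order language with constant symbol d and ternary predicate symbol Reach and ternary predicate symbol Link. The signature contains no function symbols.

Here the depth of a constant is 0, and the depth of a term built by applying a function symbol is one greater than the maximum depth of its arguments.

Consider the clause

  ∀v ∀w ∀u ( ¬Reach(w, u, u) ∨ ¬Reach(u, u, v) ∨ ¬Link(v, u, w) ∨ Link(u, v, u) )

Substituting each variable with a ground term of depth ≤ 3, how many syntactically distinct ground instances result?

Ground terms of depth ≤ 3:
  With no function symbols every ground term is a constant, so there is exactly 1 ground term at every depth bound.
  N_0 = 1
  N_1 = 1
  N_2 = 1
  N_3 = 1
  Explicitly: d.
So there is exactly 1 ground term available for substitution.
There are 3 variables to instantiate (v, w, u), each occurring in at least one literal, so different choices give different ground instances.
Number of ground instances = 1^3 = 1.

1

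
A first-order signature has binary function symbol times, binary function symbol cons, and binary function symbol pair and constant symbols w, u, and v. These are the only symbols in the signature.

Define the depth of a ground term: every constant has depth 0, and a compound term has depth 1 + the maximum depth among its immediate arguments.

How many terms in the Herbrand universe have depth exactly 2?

2673

If N_k denotes the number of depth-≤k ground terms, the 3 constants give N_0 = 3, and each function symbol of arity r contributes N_{k-1}^r new terms at level k: N_k = 3 + N_{k-1}^2 + N_{k-1}^2 + N_{k-1}^2.
N_0 = 3
N_1 = 3 + 3^2 + 3^2 + 3^2 = 30
N_2 = 3 + 30^2 + 30^2 + 30^2 = 2703
Terms of depth exactly 2: N_2 − N_1 = 2703 − 30 = 2673.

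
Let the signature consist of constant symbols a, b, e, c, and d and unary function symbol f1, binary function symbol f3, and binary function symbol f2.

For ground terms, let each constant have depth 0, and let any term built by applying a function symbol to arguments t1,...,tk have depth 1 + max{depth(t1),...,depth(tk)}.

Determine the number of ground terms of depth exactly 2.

Count level by level. With function symbols f1/1, f3/2, f2/2, the terms of depth ≤ k are the 5 constants together with each function applied to depth-≤(k−1) tuples, so N_k = 5 + N_{k-1} + N_{k-1}^2 + N_{k-1}^2.
N_0 = 5
N_1 = 5 + 5 + 5^2 + 5^2 = 60
N_2 = 5 + 60 + 60^2 + 60^2 = 7265
Terms of depth exactly 2: N_2 − N_1 = 7265 − 60 = 7205.

7205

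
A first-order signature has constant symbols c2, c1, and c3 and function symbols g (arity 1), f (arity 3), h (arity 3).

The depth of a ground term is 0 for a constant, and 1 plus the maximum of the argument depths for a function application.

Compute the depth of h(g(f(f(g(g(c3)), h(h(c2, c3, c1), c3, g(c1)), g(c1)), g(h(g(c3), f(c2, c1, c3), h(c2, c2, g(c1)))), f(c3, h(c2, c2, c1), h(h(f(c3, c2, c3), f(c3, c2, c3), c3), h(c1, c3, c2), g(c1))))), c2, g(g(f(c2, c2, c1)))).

7

depth(g(c3)) = 1 + depth(c3) = 1 + 0 = 1
depth(g(g(c3))) = 1 + depth(g(c3)) = 1 + 1 = 2
depth(h(c2, c3, c1)) = 1 + max(0, 0, 0) = 1
depth(g(c1)) = 1 + depth(c1) = 1 + 0 = 1
depth(h(h(c2, c3, c1), c3, g(c1))) = 1 + max(1, 0, 1) = 2
depth(f(g(g(c3)), h(h(c2, c3, c1), c3, g(c1)), g(c1))) = 1 + max(2, 2, 1) = 3
depth(f(c2, c1, c3)) = 1 + max(0, 0, 0) = 1
depth(h(c2, c2, g(c1))) = 1 + max(0, 0, 1) = 2
depth(h(g(c3), f(c2, c1, c3), h(c2, c2, g(c1)))) = 1 + max(1, 1, 2) = 3
depth(g(h(g(c3), f(c2, c1, c3), h(c2, c2, g(c1))))) = 1 + depth(h(g(c3), f(c2, c1, c3), h(c2, c2, g(c1)))) = 1 + 3 = 4
depth(h(c2, c2, c1)) = 1 + max(0, 0, 0) = 1
depth(f(c3, c2, c3)) = 1 + max(0, 0, 0) = 1
depth(h(f(c3, c2, c3), f(c3, c2, c3), c3)) = 1 + max(1, 1, 0) = 2
depth(h(c1, c3, c2)) = 1 + max(0, 0, 0) = 1
depth(h(h(f(c3, c2, c3), f(c3, c2, c3), c3), h(c1, c3, c2), g(c1))) = 1 + max(2, 1, 1) = 3
depth(f(c3, h(c2, c2, c1), h(h(f(c3, c2, c3), f(c3, c2, c3), c3), h(c1, c3, c2), g(c1)))) = 1 + max(0, 1, 3) = 4
depth(f(f(g(g(c3)), h(h(c2, c3, c1), c3, g(c1)), g(c1)), g(h(g(c3), f(c2, c1, c3), h(c2, c2, g(c1)))), f(c3, h(c2, c2, c1), h(h(f(c3, c2, c3), f(c3, c2, c3), c3), h(c1, c3, c2), g(c1))))) = 1 + max(3, 4, 4) = 5
depth(g(f(f(g(g(c3)), h(h(c2, c3, c1), c3, g(c1)), g(c1)), g(h(g(c3), f(c2, c1, c3), h(c2, c2, g(c1)))), f(c3, h(c2, c2, c1), h(h(f(c3, c2, c3), f(c3, c2, c3), c3), h(c1, c3, c2), g(c1)))))) = 1 + depth(f(f(g(g(c3)), h(h(c2, c3, c1), c3, g(c1)), g(c1)), g(h(g(c3), f(c2, c1, c3), h(c2, c2, g(c1)))), f(c3, h(c2, c2, c1), h(h(f(c3, c2, c3), f(c3, c2, c3), c3), h(c1, c3, c2), g(c1))))) = 1 + 5 = 6
depth(f(c2, c2, c1)) = 1 + max(0, 0, 0) = 1
depth(g(f(c2, c2, c1))) = 1 + depth(f(c2, c2, c1)) = 1 + 1 = 2
depth(g(g(f(c2, c2, c1)))) = 1 + depth(g(f(c2, c2, c1))) = 1 + 2 = 3
depth(h(g(f(f(g(g(c3)), h(h(c2, c3, c1), c3, g(c1)), g(c1)), g(h(g(c3), f(c2, c1, c3), h(c2, c2, g(c1)))), f(c3, h(c2, c2, c1), h(h(f(c3, c2, c3), f(c3, c2, c3), c3), h(c1, c3, c2), g(c1))))), c2, g(g(f(c2, c2, c1))))) = 1 + max(6, 0, 3) = 7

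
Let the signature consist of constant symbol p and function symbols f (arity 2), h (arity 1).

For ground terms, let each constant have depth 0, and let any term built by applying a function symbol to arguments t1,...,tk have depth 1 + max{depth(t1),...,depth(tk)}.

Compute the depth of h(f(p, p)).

2

depth(f(p, p)) = 1 + max(0, 0) = 1
depth(h(f(p, p))) = 1 + depth(f(p, p)) = 1 + 1 = 2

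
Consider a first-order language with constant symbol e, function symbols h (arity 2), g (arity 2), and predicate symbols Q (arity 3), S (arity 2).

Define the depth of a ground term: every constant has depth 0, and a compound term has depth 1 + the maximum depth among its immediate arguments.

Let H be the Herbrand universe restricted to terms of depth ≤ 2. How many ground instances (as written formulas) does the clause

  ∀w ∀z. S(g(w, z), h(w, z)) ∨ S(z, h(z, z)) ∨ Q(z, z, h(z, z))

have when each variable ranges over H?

Ground terms of depth ≤ 2:
  Let N_k count ground terms of depth at most k. Each non-constant term of depth ≤ k is some function symbol applied to depth-≤(k−1) arguments, giving N_k = 1 + N_{k-1}^2 + N_{k-1}^2.
  N_0 = 1
  N_1 = 1 + 1^2 + 1^2 = 3
  N_2 = 1 + 3^2 + 3^2 = 19
So there are 19 ground terms available for substitution.
Each of w, z ranges independently over the available ground terms, and distinct assignments produce distinct instances.
Number of ground instances = 19^2 = 361.

361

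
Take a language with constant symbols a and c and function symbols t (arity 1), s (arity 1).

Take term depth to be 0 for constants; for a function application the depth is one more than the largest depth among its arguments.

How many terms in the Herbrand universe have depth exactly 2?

Let N_k = |{terms of depth ≤ k}|. Then N_0 = 2 and N_k = 2 + N_{k-1} + N_{k-1} for k ≥ 1 (one summand per function symbol, arity giving the exponent).
N_0 = 2
N_1 = 2 + 2 + 2 = 6
N_2 = 2 + 6 + 6 = 14
Terms of depth exactly 2: N_2 − N_1 = 14 − 6 = 8.

8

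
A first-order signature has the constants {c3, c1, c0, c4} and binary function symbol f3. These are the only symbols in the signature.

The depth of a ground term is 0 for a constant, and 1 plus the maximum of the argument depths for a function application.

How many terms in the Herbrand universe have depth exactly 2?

Let N_k count ground terms of depth at most k. Each non-constant term of depth ≤ k is some function symbol applied to depth-≤(k−1) arguments, giving N_k = 4 + N_{k-1}^2.
N_0 = 4
N_1 = 4 + 4^2 = 20
N_2 = 4 + 20^2 = 404
Terms of depth exactly 2: N_2 − N_1 = 404 − 20 = 384.

384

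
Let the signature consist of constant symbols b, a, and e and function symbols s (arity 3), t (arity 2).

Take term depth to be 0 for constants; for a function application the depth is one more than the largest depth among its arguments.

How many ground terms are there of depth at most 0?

Write N_k for the number of ground terms of depth ≤ k. A term of depth ≤ k is either a constant or a function symbol applied to arguments of depth ≤ k−1, so N_k = 3 + N_{k-1}^3 + N_{k-1}^2.
N_0 = 3

3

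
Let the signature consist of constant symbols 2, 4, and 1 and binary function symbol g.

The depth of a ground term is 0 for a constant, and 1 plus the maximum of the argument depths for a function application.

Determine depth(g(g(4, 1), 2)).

depth(g(4, 1)) = 1 + max(0, 0) = 1
depth(g(g(4, 1), 2)) = 1 + max(1, 0) = 2

2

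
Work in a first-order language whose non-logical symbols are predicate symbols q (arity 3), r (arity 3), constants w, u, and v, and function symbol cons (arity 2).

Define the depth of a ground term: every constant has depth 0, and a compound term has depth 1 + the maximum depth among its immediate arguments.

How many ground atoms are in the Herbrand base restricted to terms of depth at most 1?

3456

First count ground terms of depth ≤ 1.
Write N_k for the number of ground terms of depth ≤ k. A term of depth ≤ k is either a constant or a function symbol applied to arguments of depth ≤ k−1, so N_k = 3 + N_{k-1}^2.
N_0 = 3
N_1 = 3 + 3^2 = 12
Explicitly: w, u, v, cons(w, w), cons(w, u), cons(w, v), cons(u, w), cons(u, u), cons(u, v), cons(v, w), cons(v, u), cons(v, v).
So |H| = 12.
A ground atom is a predicate applied to a tuple of terms from H, so the count is the sum over predicates of |H|^arity:
  q: 12^3 = 1728;  r: 12^3 = 1728
Total ground atoms: 1728 + 1728 = 3456.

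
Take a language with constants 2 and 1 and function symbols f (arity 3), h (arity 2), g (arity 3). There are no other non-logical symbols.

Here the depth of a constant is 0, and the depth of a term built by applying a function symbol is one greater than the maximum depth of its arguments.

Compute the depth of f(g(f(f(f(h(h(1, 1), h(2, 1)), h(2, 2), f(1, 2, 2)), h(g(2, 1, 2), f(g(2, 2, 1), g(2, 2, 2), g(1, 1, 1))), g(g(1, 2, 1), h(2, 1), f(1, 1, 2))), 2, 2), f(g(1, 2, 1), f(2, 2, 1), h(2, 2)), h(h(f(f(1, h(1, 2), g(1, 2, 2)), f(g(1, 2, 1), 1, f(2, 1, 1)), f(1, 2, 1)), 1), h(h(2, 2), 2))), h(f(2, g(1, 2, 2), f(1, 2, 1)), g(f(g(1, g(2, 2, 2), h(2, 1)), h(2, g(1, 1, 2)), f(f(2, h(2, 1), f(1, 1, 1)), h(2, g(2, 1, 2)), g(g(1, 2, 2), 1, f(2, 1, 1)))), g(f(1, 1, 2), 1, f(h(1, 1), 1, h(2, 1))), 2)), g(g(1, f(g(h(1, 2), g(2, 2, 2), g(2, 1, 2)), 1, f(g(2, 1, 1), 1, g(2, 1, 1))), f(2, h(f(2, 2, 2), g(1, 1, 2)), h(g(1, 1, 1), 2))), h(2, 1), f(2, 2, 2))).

depth(h(1, 1)) = 1 + max(0, 0) = 1
depth(h(2, 1)) = 1 + max(0, 0) = 1
depth(h(h(1, 1), h(2, 1))) = 1 + max(1, 1) = 2
depth(h(2, 2)) = 1 + max(0, 0) = 1
depth(f(1, 2, 2)) = 1 + max(0, 0, 0) = 1
depth(f(h(h(1, 1), h(2, 1)), h(2, 2), f(1, 2, 2))) = 1 + max(2, 1, 1) = 3
depth(g(2, 1, 2)) = 1 + max(0, 0, 0) = 1
depth(g(2, 2, 1)) = 1 + max(0, 0, 0) = 1
depth(g(2, 2, 2)) = 1 + max(0, 0, 0) = 1
depth(g(1, 1, 1)) = 1 + max(0, 0, 0) = 1
depth(f(g(2, 2, 1), g(2, 2, 2), g(1, 1, 1))) = 1 + max(1, 1, 1) = 2
depth(h(g(2, 1, 2), f(g(2, 2, 1), g(2, 2, 2), g(1, 1, 1)))) = 1 + max(1, 2) = 3
depth(g(1, 2, 1)) = 1 + max(0, 0, 0) = 1
depth(f(1, 1, 2)) = 1 + max(0, 0, 0) = 1
depth(g(g(1, 2, 1), h(2, 1), f(1, 1, 2))) = 1 + max(1, 1, 1) = 2
depth(f(f(h(h(1, 1), h(2, 1)), h(2, 2), f(1, 2, 2)), h(g(2, 1, 2), f(g(2, 2, 1), g(2, 2, 2), g(1, 1, 1))), g(g(1, 2, 1), h(2, 1), f(1, 1, 2)))) = 1 + max(3, 3, 2) = 4
depth(f(f(f(h(h(1, 1), h(2, 1)), h(2, 2), f(1, 2, 2)), h(g(2, 1, 2), f(g(2, 2, 1), g(2, 2, 2), g(1, 1, 1))), g(g(1, 2, 1), h(2, 1), f(1, 1, 2))), 2, 2)) = 1 + max(4, 0, 0) = 5
depth(f(2, 2, 1)) = 1 + max(0, 0, 0) = 1
depth(f(g(1, 2, 1), f(2, 2, 1), h(2, 2))) = 1 + max(1, 1, 1) = 2
depth(h(1, 2)) = 1 + max(0, 0) = 1
depth(g(1, 2, 2)) = 1 + max(0, 0, 0) = 1
depth(f(1, h(1, 2), g(1, 2, 2))) = 1 + max(0, 1, 1) = 2
depth(f(2, 1, 1)) = 1 + max(0, 0, 0) = 1
depth(f(g(1, 2, 1), 1, f(2, 1, 1))) = 1 + max(1, 0, 1) = 2
depth(f(1, 2, 1)) = 1 + max(0, 0, 0) = 1
depth(f(f(1, h(1, 2), g(1, 2, 2)), f(g(1, 2, 1), 1, f(2, 1, 1)), f(1, 2, 1))) = 1 + max(2, 2, 1) = 3
depth(h(f(f(1, h(1, 2), g(1, 2, 2)), f(g(1, 2, 1), 1, f(2, 1, 1)), f(1, 2, 1)), 1)) = 1 + max(3, 0) = 4
depth(h(h(2, 2), 2)) = 1 + max(1, 0) = 2
depth(h(h(f(f(1, h(1, 2), g(1, 2, 2)), f(g(1, 2, 1), 1, f(2, 1, 1)), f(1, 2, 1)), 1), h(h(2, 2), 2))) = 1 + max(4, 2) = 5
depth(g(f(f(f(h(h(1, 1), h(2, 1)), h(2, 2), f(1, 2, 2)), h(g(2, 1, 2), f(g(2, 2, 1), g(2, 2, 2), g(1, 1, 1))), g(g(1, 2, 1), h(2, 1), f(1, 1, 2))), 2, 2), f(g(1, 2, 1), f(2, 2, 1), h(2, 2)), h(h(f(f(1, h(1, 2), g(1, 2, 2)), f(g(1, 2, 1), 1, f(2, 1, 1)), f(1, 2, 1)), 1), h(h(2, 2), 2)))) = 1 + max(5, 2, 5) = 6
depth(f(2, g(1, 2, 2), f(1, 2, 1))) = 1 + max(0, 1, 1) = 2
depth(g(1, g(2, 2, 2), h(2, 1))) = 1 + max(0, 1, 1) = 2
depth(g(1, 1, 2)) = 1 + max(0, 0, 0) = 1
depth(h(2, g(1, 1, 2))) = 1 + max(0, 1) = 2
depth(f(1, 1, 1)) = 1 + max(0, 0, 0) = 1
depth(f(2, h(2, 1), f(1, 1, 1))) = 1 + max(0, 1, 1) = 2
depth(h(2, g(2, 1, 2))) = 1 + max(0, 1) = 2
depth(g(g(1, 2, 2), 1, f(2, 1, 1))) = 1 + max(1, 0, 1) = 2
depth(f(f(2, h(2, 1), f(1, 1, 1)), h(2, g(2, 1, 2)), g(g(1, 2, 2), 1, f(2, 1, 1)))) = 1 + max(2, 2, 2) = 3
depth(f(g(1, g(2, 2, 2), h(2, 1)), h(2, g(1, 1, 2)), f(f(2, h(2, 1), f(1, 1, 1)), h(2, g(2, 1, 2)), g(g(1, 2, 2), 1, f(2, 1, 1))))) = 1 + max(2, 2, 3) = 4
depth(f(h(1, 1), 1, h(2, 1))) = 1 + max(1, 0, 1) = 2
depth(g(f(1, 1, 2), 1, f(h(1, 1), 1, h(2, 1)))) = 1 + max(1, 0, 2) = 3
depth(g(f(g(1, g(2, 2, 2), h(2, 1)), h(2, g(1, 1, 2)), f(f(2, h(2, 1), f(1, 1, 1)), h(2, g(2, 1, 2)), g(g(1, 2, 2), 1, f(2, 1, 1)))), g(f(1, 1, 2), 1, f(h(1, 1), 1, h(2, 1))), 2)) = 1 + max(4, 3, 0) = 5
depth(h(f(2, g(1, 2, 2), f(1, 2, 1)), g(f(g(1, g(2, 2, 2), h(2, 1)), h(2, g(1, 1, 2)), f(f(2, h(2, 1), f(1, 1, 1)), h(2, g(2, 1, 2)), g(g(1, 2, 2), 1, f(2, 1, 1)))), g(f(1, 1, 2), 1, f(h(1, 1), 1, h(2, 1))), 2))) = 1 + max(2, 5) = 6
depth(g(h(1, 2), g(2, 2, 2), g(2, 1, 2))) = 1 + max(1, 1, 1) = 2
depth(g(2, 1, 1)) = 1 + max(0, 0, 0) = 1
depth(f(g(2, 1, 1), 1, g(2, 1, 1))) = 1 + max(1, 0, 1) = 2
depth(f(g(h(1, 2), g(2, 2, 2), g(2, 1, 2)), 1, f(g(2, 1, 1), 1, g(2, 1, 1)))) = 1 + max(2, 0, 2) = 3
depth(f(2, 2, 2)) = 1 + max(0, 0, 0) = 1
depth(h(f(2, 2, 2), g(1, 1, 2))) = 1 + max(1, 1) = 2
depth(h(g(1, 1, 1), 2)) = 1 + max(1, 0) = 2
depth(f(2, h(f(2, 2, 2), g(1, 1, 2)), h(g(1, 1, 1), 2))) = 1 + max(0, 2, 2) = 3
depth(g(1, f(g(h(1, 2), g(2, 2, 2), g(2, 1, 2)), 1, f(g(2, 1, 1), 1, g(2, 1, 1))), f(2, h(f(2, 2, 2), g(1, 1, 2)), h(g(1, 1, 1), 2)))) = 1 + max(0, 3, 3) = 4
depth(g(g(1, f(g(h(1, 2), g(2, 2, 2), g(2, 1, 2)), 1, f(g(2, 1, 1), 1, g(2, 1, 1))), f(2, h(f(2, 2, 2), g(1, 1, 2)), h(g(1, 1, 1), 2))), h(2, 1), f(2, 2, 2))) = 1 + max(4, 1, 1) = 5
depth(f(g(f(f(f(h(h(1, 1), h(2, 1)), h(2, 2), f(1, 2, 2)), h(g(2, 1, 2), f(g(2, 2, 1), g(2, 2, 2), g(1, 1, 1))), g(g(1, 2, 1), h(2, 1), f(1, 1, 2))), 2, 2), f(g(1, 2, 1), f(2, 2, 1), h(2, 2)), h(h(f(f(1, h(1, 2), g(1, 2, 2)), f(g(1, 2, 1), 1, f(2, 1, 1)), f(1, 2, 1)), 1), h(h(2, 2), 2))), h(f(2, g(1, 2, 2), f(1, 2, 1)), g(f(g(1, g(2, 2, 2), h(2, 1)), h(2, g(1, 1, 2)), f(f(2, h(2, 1), f(1, 1, 1)), h(2, g(2, 1, 2)), g(g(1, 2, 2), 1, f(2, 1, 1)))), g(f(1, 1, 2), 1, f(h(1, 1), 1, h(2, 1))), 2)), g(g(1, f(g(h(1, 2), g(2, 2, 2), g(2, 1, 2)), 1, f(g(2, 1, 1), 1, g(2, 1, 1))), f(2, h(f(2, 2, 2), g(1, 1, 2)), h(g(1, 1, 1), 2))), h(2, 1), f(2, 2, 2)))) = 1 + max(6, 6, 5) = 7

7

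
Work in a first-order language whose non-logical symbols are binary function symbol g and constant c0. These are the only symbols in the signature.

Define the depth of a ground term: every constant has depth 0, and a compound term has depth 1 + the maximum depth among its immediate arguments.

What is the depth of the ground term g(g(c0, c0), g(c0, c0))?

depth(g(c0, c0)) = 1 + max(0, 0) = 1
depth(g(g(c0, c0), g(c0, c0))) = 1 + max(1, 1) = 2

2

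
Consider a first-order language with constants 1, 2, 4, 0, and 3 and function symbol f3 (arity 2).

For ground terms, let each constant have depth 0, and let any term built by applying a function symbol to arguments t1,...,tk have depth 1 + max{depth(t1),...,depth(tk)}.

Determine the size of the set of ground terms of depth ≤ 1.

30

Let N_k count ground terms of depth at most k. Each non-constant term of depth ≤ k is some function symbol applied to depth-≤(k−1) arguments, giving N_k = 5 + N_{k-1}^2.
N_0 = 5
N_1 = 5 + 5^2 = 30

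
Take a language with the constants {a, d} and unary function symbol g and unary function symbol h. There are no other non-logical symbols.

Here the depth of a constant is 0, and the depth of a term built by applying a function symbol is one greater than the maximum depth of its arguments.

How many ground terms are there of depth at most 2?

Let N_k count ground terms of depth at most k. Each non-constant term of depth ≤ k is some function symbol applied to depth-≤(k−1) arguments, giving N_k = 2 + N_{k-1} + N_{k-1}.
N_0 = 2
N_1 = 2 + 2 + 2 = 6
N_2 = 2 + 6 + 6 = 14

14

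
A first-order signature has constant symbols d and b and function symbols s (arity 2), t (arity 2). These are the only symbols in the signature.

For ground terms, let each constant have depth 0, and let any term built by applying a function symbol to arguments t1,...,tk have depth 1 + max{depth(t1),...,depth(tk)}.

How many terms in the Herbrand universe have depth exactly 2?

If N_k denotes the number of depth-≤k ground terms, the 2 constants give N_0 = 2, and each function symbol of arity r contributes N_{k-1}^r new terms at level k: N_k = 2 + N_{k-1}^2 + N_{k-1}^2.
N_0 = 2
N_1 = 2 + 2^2 + 2^2 = 10
N_2 = 2 + 10^2 + 10^2 = 202
Terms of depth exactly 2: N_2 − N_1 = 202 − 10 = 192.

192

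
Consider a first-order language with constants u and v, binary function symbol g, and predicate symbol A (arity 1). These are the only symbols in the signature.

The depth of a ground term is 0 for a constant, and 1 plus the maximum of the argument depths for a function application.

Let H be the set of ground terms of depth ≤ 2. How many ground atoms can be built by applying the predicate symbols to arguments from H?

38

First count ground terms of depth ≤ 2.
If N_k denotes the number of depth-≤k ground terms, the 2 constants give N_0 = 2, and each function symbol of arity r contributes N_{k-1}^r new terms at level k: N_k = 2 + N_{k-1}^2.
N_0 = 2
N_1 = 2 + 2^2 = 6
N_2 = 2 + 6^2 = 38
So |H| = 38.
Ground atoms are formed by filling each argument slot of a predicate with a term from H, so an r-ary predicate gives |H|^r atoms:
  A: 38
Total ground atoms: 38.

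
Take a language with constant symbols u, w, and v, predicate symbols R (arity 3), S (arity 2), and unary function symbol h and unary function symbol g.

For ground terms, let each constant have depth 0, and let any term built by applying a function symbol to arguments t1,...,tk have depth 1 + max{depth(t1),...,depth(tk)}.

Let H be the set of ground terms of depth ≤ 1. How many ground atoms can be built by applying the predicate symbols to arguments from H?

810

First count ground terms of depth ≤ 1.
Count level by level. With function symbols h/1, g/1, the terms of depth ≤ k are the 3 constants together with each function applied to depth-≤(k−1) tuples, so N_k = 3 + N_{k-1} + N_{k-1}.
N_0 = 3
N_1 = 3 + 3 + 3 = 9
Explicitly: u, w, v, h(u), h(w), h(v), g(u), g(w), g(v).
So |H| = 9.
Ground atoms are formed by filling each argument slot of a predicate with a term from H, so an r-ary predicate gives |H|^r atoms:
  R: 9^3 = 729;  S: 9^2 = 81
Total ground atoms: 729 + 81 = 810.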